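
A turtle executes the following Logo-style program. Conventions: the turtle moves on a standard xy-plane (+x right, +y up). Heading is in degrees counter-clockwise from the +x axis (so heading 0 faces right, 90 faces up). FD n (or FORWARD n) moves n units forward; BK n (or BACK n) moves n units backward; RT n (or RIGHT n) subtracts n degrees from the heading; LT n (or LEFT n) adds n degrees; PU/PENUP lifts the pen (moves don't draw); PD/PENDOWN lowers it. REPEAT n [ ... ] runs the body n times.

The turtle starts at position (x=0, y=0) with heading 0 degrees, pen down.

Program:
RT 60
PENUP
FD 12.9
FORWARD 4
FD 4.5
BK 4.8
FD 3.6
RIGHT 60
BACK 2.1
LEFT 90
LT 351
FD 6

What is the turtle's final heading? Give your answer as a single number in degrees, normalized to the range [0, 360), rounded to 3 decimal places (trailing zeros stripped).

Answer: 321

Derivation:
Executing turtle program step by step:
Start: pos=(0,0), heading=0, pen down
RT 60: heading 0 -> 300
PU: pen up
FD 12.9: (0,0) -> (6.45,-11.172) [heading=300, move]
FD 4: (6.45,-11.172) -> (8.45,-14.636) [heading=300, move]
FD 4.5: (8.45,-14.636) -> (10.7,-18.533) [heading=300, move]
BK 4.8: (10.7,-18.533) -> (8.3,-14.376) [heading=300, move]
FD 3.6: (8.3,-14.376) -> (10.1,-17.494) [heading=300, move]
RT 60: heading 300 -> 240
BK 2.1: (10.1,-17.494) -> (11.15,-15.675) [heading=240, move]
LT 90: heading 240 -> 330
LT 351: heading 330 -> 321
FD 6: (11.15,-15.675) -> (15.813,-19.451) [heading=321, move]
Final: pos=(15.813,-19.451), heading=321, 0 segment(s) drawn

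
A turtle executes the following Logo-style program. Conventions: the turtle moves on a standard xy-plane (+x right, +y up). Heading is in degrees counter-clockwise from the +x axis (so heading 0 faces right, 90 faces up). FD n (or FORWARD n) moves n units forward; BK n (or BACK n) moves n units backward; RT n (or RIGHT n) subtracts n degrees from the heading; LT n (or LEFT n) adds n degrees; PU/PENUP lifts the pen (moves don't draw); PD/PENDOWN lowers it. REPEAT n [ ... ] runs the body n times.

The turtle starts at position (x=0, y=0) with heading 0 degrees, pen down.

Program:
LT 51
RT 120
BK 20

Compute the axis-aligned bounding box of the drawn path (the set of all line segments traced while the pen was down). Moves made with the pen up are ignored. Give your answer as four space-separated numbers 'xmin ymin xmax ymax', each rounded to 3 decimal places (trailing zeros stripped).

Executing turtle program step by step:
Start: pos=(0,0), heading=0, pen down
LT 51: heading 0 -> 51
RT 120: heading 51 -> 291
BK 20: (0,0) -> (-7.167,18.672) [heading=291, draw]
Final: pos=(-7.167,18.672), heading=291, 1 segment(s) drawn

Segment endpoints: x in {-7.167, 0}, y in {0, 18.672}
xmin=-7.167, ymin=0, xmax=0, ymax=18.672

Answer: -7.167 0 0 18.672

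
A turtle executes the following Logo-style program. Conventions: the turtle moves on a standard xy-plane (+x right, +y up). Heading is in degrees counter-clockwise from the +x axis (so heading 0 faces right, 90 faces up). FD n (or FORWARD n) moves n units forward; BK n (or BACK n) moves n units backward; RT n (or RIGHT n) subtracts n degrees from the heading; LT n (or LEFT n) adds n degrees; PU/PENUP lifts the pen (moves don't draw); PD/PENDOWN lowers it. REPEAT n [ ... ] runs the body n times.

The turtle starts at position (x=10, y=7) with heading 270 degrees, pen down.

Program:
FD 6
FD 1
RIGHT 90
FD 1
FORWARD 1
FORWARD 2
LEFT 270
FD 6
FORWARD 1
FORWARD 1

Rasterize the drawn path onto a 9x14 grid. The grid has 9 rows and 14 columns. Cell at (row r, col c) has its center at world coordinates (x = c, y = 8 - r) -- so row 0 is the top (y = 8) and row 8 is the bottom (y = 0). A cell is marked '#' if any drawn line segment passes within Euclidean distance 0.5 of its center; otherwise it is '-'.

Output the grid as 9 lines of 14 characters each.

Segment 0: (10,7) -> (10,1)
Segment 1: (10,1) -> (10,0)
Segment 2: (10,0) -> (9,0)
Segment 3: (9,0) -> (8,0)
Segment 4: (8,0) -> (6,0)
Segment 5: (6,0) -> (6,6)
Segment 6: (6,6) -> (6,7)
Segment 7: (6,7) -> (6,8)

Answer: ------#-------
------#---#---
------#---#---
------#---#---
------#---#---
------#---#---
------#---#---
------#---#---
------#####---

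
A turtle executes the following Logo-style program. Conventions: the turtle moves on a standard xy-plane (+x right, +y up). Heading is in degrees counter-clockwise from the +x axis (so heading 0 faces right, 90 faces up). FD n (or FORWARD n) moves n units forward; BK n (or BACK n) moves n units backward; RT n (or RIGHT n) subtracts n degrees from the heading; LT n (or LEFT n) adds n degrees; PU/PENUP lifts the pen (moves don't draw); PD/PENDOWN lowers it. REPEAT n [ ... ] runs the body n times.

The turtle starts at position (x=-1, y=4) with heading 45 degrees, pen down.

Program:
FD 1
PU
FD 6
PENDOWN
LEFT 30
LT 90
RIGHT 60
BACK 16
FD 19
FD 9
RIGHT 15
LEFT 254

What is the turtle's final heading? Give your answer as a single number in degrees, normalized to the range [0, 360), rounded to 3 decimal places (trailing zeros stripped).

Answer: 344

Derivation:
Executing turtle program step by step:
Start: pos=(-1,4), heading=45, pen down
FD 1: (-1,4) -> (-0.293,4.707) [heading=45, draw]
PU: pen up
FD 6: (-0.293,4.707) -> (3.95,8.95) [heading=45, move]
PD: pen down
LT 30: heading 45 -> 75
LT 90: heading 75 -> 165
RT 60: heading 165 -> 105
BK 16: (3.95,8.95) -> (8.091,-6.505) [heading=105, draw]
FD 19: (8.091,-6.505) -> (3.173,11.848) [heading=105, draw]
FD 9: (3.173,11.848) -> (0.844,20.541) [heading=105, draw]
RT 15: heading 105 -> 90
LT 254: heading 90 -> 344
Final: pos=(0.844,20.541), heading=344, 4 segment(s) drawn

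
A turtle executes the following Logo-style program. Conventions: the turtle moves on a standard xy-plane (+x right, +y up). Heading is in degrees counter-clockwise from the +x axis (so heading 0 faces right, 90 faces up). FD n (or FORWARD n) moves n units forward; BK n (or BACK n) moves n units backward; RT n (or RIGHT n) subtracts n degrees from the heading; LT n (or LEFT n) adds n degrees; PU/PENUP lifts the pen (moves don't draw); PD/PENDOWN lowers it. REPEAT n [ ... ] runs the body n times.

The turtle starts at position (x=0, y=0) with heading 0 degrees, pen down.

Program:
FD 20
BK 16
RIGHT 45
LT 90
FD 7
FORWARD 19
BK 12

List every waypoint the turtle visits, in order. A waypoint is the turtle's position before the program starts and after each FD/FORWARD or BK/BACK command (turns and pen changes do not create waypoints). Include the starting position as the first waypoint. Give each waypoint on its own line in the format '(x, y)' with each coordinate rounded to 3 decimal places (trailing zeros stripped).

Answer: (0, 0)
(20, 0)
(4, 0)
(8.95, 4.95)
(22.385, 18.385)
(13.899, 9.899)

Derivation:
Executing turtle program step by step:
Start: pos=(0,0), heading=0, pen down
FD 20: (0,0) -> (20,0) [heading=0, draw]
BK 16: (20,0) -> (4,0) [heading=0, draw]
RT 45: heading 0 -> 315
LT 90: heading 315 -> 45
FD 7: (4,0) -> (8.95,4.95) [heading=45, draw]
FD 19: (8.95,4.95) -> (22.385,18.385) [heading=45, draw]
BK 12: (22.385,18.385) -> (13.899,9.899) [heading=45, draw]
Final: pos=(13.899,9.899), heading=45, 5 segment(s) drawn
Waypoints (6 total):
(0, 0)
(20, 0)
(4, 0)
(8.95, 4.95)
(22.385, 18.385)
(13.899, 9.899)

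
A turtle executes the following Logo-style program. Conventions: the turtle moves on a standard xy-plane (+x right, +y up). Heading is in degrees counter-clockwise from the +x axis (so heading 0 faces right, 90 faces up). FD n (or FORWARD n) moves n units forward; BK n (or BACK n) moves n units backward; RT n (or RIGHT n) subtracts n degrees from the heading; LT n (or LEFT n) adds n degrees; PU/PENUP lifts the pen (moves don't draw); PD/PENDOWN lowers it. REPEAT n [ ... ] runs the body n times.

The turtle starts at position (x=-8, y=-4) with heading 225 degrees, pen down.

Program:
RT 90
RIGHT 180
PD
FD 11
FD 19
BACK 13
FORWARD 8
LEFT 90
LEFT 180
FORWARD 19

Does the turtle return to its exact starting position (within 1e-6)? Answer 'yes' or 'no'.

Executing turtle program step by step:
Start: pos=(-8,-4), heading=225, pen down
RT 90: heading 225 -> 135
RT 180: heading 135 -> 315
PD: pen down
FD 11: (-8,-4) -> (-0.222,-11.778) [heading=315, draw]
FD 19: (-0.222,-11.778) -> (13.213,-25.213) [heading=315, draw]
BK 13: (13.213,-25.213) -> (4.021,-16.021) [heading=315, draw]
FD 8: (4.021,-16.021) -> (9.678,-21.678) [heading=315, draw]
LT 90: heading 315 -> 45
LT 180: heading 45 -> 225
FD 19: (9.678,-21.678) -> (-3.757,-35.113) [heading=225, draw]
Final: pos=(-3.757,-35.113), heading=225, 5 segment(s) drawn

Start position: (-8, -4)
Final position: (-3.757, -35.113)
Distance = 31.401; >= 1e-6 -> NOT closed

Answer: no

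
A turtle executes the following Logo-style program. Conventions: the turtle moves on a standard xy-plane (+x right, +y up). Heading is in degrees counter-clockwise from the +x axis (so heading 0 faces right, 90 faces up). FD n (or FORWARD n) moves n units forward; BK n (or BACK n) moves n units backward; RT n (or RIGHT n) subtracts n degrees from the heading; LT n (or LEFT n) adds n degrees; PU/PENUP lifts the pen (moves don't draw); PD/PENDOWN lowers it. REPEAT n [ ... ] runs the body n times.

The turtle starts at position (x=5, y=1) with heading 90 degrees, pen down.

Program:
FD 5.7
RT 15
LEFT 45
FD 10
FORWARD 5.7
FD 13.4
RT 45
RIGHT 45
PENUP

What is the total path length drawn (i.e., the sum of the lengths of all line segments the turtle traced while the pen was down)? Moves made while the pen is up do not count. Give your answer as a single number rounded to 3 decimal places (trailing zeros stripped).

Executing turtle program step by step:
Start: pos=(5,1), heading=90, pen down
FD 5.7: (5,1) -> (5,6.7) [heading=90, draw]
RT 15: heading 90 -> 75
LT 45: heading 75 -> 120
FD 10: (5,6.7) -> (0,15.36) [heading=120, draw]
FD 5.7: (0,15.36) -> (-2.85,20.297) [heading=120, draw]
FD 13.4: (-2.85,20.297) -> (-9.55,31.901) [heading=120, draw]
RT 45: heading 120 -> 75
RT 45: heading 75 -> 30
PU: pen up
Final: pos=(-9.55,31.901), heading=30, 4 segment(s) drawn

Segment lengths:
  seg 1: (5,1) -> (5,6.7), length = 5.7
  seg 2: (5,6.7) -> (0,15.36), length = 10
  seg 3: (0,15.36) -> (-2.85,20.297), length = 5.7
  seg 4: (-2.85,20.297) -> (-9.55,31.901), length = 13.4
Total = 34.8

Answer: 34.8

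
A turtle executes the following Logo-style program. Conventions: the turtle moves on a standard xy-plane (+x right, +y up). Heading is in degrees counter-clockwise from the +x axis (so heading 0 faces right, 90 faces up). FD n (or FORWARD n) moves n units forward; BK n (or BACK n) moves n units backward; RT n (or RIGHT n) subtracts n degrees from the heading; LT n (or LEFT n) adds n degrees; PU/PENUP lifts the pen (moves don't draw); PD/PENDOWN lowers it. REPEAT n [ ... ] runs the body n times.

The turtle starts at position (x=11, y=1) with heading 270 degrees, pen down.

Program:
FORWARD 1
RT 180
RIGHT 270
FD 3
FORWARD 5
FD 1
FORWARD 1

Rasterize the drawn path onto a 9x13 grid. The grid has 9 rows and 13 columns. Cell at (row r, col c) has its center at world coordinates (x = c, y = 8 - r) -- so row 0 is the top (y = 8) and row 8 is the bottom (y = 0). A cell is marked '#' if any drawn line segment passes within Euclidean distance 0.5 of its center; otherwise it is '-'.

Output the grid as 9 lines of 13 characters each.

Segment 0: (11,1) -> (11,0)
Segment 1: (11,0) -> (8,-0)
Segment 2: (8,-0) -> (3,-0)
Segment 3: (3,-0) -> (2,-0)
Segment 4: (2,-0) -> (1,-0)

Answer: -------------
-------------
-------------
-------------
-------------
-------------
-------------
-----------#-
-###########-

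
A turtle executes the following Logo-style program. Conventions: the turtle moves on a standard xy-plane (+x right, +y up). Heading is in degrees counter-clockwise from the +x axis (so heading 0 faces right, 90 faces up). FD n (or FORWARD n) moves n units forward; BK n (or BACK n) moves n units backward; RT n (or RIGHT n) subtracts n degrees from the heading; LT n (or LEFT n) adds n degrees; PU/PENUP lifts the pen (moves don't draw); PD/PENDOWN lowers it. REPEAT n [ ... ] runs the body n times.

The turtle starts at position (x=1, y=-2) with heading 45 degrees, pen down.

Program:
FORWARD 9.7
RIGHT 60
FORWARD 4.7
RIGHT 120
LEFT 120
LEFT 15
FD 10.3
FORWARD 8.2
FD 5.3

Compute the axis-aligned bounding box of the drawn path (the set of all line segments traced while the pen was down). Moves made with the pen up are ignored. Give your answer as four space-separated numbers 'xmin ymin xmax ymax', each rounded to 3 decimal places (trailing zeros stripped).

Answer: 1 -2 36.199 4.859

Derivation:
Executing turtle program step by step:
Start: pos=(1,-2), heading=45, pen down
FD 9.7: (1,-2) -> (7.859,4.859) [heading=45, draw]
RT 60: heading 45 -> 345
FD 4.7: (7.859,4.859) -> (12.399,3.642) [heading=345, draw]
RT 120: heading 345 -> 225
LT 120: heading 225 -> 345
LT 15: heading 345 -> 0
FD 10.3: (12.399,3.642) -> (22.699,3.642) [heading=0, draw]
FD 8.2: (22.699,3.642) -> (30.899,3.642) [heading=0, draw]
FD 5.3: (30.899,3.642) -> (36.199,3.642) [heading=0, draw]
Final: pos=(36.199,3.642), heading=0, 5 segment(s) drawn

Segment endpoints: x in {1, 7.859, 12.399, 22.699, 30.899, 36.199}, y in {-2, 3.642, 4.859}
xmin=1, ymin=-2, xmax=36.199, ymax=4.859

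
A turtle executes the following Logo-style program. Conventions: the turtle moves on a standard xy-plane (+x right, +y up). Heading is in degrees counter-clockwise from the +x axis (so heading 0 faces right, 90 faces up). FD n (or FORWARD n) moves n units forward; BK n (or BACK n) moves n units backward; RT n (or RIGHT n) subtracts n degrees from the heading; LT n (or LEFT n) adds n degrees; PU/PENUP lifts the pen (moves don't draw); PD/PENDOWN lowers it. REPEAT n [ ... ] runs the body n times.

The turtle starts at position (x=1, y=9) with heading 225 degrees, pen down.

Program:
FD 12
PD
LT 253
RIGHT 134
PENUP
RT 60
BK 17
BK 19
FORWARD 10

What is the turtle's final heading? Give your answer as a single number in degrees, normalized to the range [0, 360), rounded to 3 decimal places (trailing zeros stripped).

Executing turtle program step by step:
Start: pos=(1,9), heading=225, pen down
FD 12: (1,9) -> (-7.485,0.515) [heading=225, draw]
PD: pen down
LT 253: heading 225 -> 118
RT 134: heading 118 -> 344
PU: pen up
RT 60: heading 344 -> 284
BK 17: (-7.485,0.515) -> (-11.598,17.01) [heading=284, move]
BK 19: (-11.598,17.01) -> (-16.194,35.445) [heading=284, move]
FD 10: (-16.194,35.445) -> (-13.775,25.742) [heading=284, move]
Final: pos=(-13.775,25.742), heading=284, 1 segment(s) drawn

Answer: 284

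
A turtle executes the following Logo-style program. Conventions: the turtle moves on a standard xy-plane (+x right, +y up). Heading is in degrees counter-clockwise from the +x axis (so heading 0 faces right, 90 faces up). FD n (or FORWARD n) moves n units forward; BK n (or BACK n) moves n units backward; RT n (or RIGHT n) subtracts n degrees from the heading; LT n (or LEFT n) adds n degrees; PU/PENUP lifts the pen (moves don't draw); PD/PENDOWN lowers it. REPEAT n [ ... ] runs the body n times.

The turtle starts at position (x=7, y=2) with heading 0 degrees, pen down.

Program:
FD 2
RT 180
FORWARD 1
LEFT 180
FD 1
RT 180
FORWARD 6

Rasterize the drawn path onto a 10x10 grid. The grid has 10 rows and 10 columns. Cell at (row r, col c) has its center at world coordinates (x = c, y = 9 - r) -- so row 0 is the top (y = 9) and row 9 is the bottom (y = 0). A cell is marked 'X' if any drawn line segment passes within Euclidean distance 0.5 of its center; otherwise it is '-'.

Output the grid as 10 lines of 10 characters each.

Answer: ----------
----------
----------
----------
----------
----------
----------
---XXXXXXX
----------
----------

Derivation:
Segment 0: (7,2) -> (9,2)
Segment 1: (9,2) -> (8,2)
Segment 2: (8,2) -> (9,2)
Segment 3: (9,2) -> (3,2)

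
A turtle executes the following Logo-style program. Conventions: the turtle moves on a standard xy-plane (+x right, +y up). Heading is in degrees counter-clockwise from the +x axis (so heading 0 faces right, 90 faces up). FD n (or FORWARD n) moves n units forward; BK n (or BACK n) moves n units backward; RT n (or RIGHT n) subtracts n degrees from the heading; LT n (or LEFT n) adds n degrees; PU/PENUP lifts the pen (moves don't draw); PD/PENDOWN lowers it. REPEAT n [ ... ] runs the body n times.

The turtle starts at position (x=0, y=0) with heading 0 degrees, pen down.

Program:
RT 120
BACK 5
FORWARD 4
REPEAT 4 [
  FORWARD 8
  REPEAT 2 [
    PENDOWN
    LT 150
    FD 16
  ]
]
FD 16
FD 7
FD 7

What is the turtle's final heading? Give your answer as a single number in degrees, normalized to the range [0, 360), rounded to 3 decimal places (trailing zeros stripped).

Answer: 0

Derivation:
Executing turtle program step by step:
Start: pos=(0,0), heading=0, pen down
RT 120: heading 0 -> 240
BK 5: (0,0) -> (2.5,4.33) [heading=240, draw]
FD 4: (2.5,4.33) -> (0.5,0.866) [heading=240, draw]
REPEAT 4 [
  -- iteration 1/4 --
  FD 8: (0.5,0.866) -> (-3.5,-6.062) [heading=240, draw]
  REPEAT 2 [
    -- iteration 1/2 --
    PD: pen down
    LT 150: heading 240 -> 30
    FD 16: (-3.5,-6.062) -> (10.356,1.938) [heading=30, draw]
    -- iteration 2/2 --
    PD: pen down
    LT 150: heading 30 -> 180
    FD 16: (10.356,1.938) -> (-5.644,1.938) [heading=180, draw]
  ]
  -- iteration 2/4 --
  FD 8: (-5.644,1.938) -> (-13.644,1.938) [heading=180, draw]
  REPEAT 2 [
    -- iteration 1/2 --
    PD: pen down
    LT 150: heading 180 -> 330
    FD 16: (-13.644,1.938) -> (0.213,-6.062) [heading=330, draw]
    -- iteration 2/2 --
    PD: pen down
    LT 150: heading 330 -> 120
    FD 16: (0.213,-6.062) -> (-7.787,7.794) [heading=120, draw]
  ]
  -- iteration 3/4 --
  FD 8: (-7.787,7.794) -> (-11.787,14.722) [heading=120, draw]
  REPEAT 2 [
    -- iteration 1/2 --
    PD: pen down
    LT 150: heading 120 -> 270
    FD 16: (-11.787,14.722) -> (-11.787,-1.278) [heading=270, draw]
    -- iteration 2/2 --
    PD: pen down
    LT 150: heading 270 -> 60
    FD 16: (-11.787,-1.278) -> (-3.787,12.579) [heading=60, draw]
  ]
  -- iteration 4/4 --
  FD 8: (-3.787,12.579) -> (0.213,19.507) [heading=60, draw]
  REPEAT 2 [
    -- iteration 1/2 --
    PD: pen down
    LT 150: heading 60 -> 210
    FD 16: (0.213,19.507) -> (-13.644,11.507) [heading=210, draw]
    -- iteration 2/2 --
    PD: pen down
    LT 150: heading 210 -> 0
    FD 16: (-13.644,11.507) -> (2.356,11.507) [heading=0, draw]
  ]
]
FD 16: (2.356,11.507) -> (18.356,11.507) [heading=0, draw]
FD 7: (18.356,11.507) -> (25.356,11.507) [heading=0, draw]
FD 7: (25.356,11.507) -> (32.356,11.507) [heading=0, draw]
Final: pos=(32.356,11.507), heading=0, 17 segment(s) drawn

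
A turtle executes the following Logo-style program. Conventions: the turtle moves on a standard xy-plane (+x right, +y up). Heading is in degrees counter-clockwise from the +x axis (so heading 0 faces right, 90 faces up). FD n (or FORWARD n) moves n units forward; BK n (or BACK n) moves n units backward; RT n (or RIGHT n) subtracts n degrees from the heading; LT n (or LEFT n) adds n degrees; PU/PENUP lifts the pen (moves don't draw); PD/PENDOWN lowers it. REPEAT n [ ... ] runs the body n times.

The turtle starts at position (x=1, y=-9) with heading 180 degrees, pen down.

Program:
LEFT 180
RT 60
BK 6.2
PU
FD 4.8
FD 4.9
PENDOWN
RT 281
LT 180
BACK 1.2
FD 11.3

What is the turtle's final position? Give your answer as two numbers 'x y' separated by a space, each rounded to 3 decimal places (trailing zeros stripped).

Executing turtle program step by step:
Start: pos=(1,-9), heading=180, pen down
LT 180: heading 180 -> 0
RT 60: heading 0 -> 300
BK 6.2: (1,-9) -> (-2.1,-3.631) [heading=300, draw]
PU: pen up
FD 4.8: (-2.1,-3.631) -> (0.3,-7.788) [heading=300, move]
FD 4.9: (0.3,-7.788) -> (2.75,-12.031) [heading=300, move]
PD: pen down
RT 281: heading 300 -> 19
LT 180: heading 19 -> 199
BK 1.2: (2.75,-12.031) -> (3.885,-11.64) [heading=199, draw]
FD 11.3: (3.885,-11.64) -> (-6.8,-15.319) [heading=199, draw]
Final: pos=(-6.8,-15.319), heading=199, 3 segment(s) drawn

Answer: -6.8 -15.319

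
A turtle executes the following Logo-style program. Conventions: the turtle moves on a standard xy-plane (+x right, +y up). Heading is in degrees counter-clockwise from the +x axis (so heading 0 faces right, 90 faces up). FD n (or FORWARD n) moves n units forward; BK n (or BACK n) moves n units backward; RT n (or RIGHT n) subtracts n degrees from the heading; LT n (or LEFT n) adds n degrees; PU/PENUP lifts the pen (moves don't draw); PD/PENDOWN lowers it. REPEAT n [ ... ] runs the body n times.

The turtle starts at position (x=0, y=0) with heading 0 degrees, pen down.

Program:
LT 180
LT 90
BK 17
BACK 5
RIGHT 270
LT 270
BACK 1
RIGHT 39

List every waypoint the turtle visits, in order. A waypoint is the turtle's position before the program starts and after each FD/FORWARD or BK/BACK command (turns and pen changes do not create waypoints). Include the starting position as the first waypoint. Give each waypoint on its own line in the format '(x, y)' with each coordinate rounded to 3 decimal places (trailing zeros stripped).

Answer: (0, 0)
(0, 17)
(0, 22)
(0, 23)

Derivation:
Executing turtle program step by step:
Start: pos=(0,0), heading=0, pen down
LT 180: heading 0 -> 180
LT 90: heading 180 -> 270
BK 17: (0,0) -> (0,17) [heading=270, draw]
BK 5: (0,17) -> (0,22) [heading=270, draw]
RT 270: heading 270 -> 0
LT 270: heading 0 -> 270
BK 1: (0,22) -> (0,23) [heading=270, draw]
RT 39: heading 270 -> 231
Final: pos=(0,23), heading=231, 3 segment(s) drawn
Waypoints (4 total):
(0, 0)
(0, 17)
(0, 22)
(0, 23)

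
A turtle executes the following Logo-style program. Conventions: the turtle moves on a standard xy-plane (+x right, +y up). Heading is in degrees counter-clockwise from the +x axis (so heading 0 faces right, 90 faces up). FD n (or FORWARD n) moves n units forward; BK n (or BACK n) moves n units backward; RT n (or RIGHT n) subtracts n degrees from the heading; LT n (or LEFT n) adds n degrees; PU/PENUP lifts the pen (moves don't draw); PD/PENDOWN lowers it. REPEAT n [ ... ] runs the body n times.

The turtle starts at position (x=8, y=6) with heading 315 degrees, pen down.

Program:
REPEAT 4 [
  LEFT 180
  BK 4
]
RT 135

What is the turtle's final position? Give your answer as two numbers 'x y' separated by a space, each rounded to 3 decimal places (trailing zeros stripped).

Executing turtle program step by step:
Start: pos=(8,6), heading=315, pen down
REPEAT 4 [
  -- iteration 1/4 --
  LT 180: heading 315 -> 135
  BK 4: (8,6) -> (10.828,3.172) [heading=135, draw]
  -- iteration 2/4 --
  LT 180: heading 135 -> 315
  BK 4: (10.828,3.172) -> (8,6) [heading=315, draw]
  -- iteration 3/4 --
  LT 180: heading 315 -> 135
  BK 4: (8,6) -> (10.828,3.172) [heading=135, draw]
  -- iteration 4/4 --
  LT 180: heading 135 -> 315
  BK 4: (10.828,3.172) -> (8,6) [heading=315, draw]
]
RT 135: heading 315 -> 180
Final: pos=(8,6), heading=180, 4 segment(s) drawn

Answer: 8 6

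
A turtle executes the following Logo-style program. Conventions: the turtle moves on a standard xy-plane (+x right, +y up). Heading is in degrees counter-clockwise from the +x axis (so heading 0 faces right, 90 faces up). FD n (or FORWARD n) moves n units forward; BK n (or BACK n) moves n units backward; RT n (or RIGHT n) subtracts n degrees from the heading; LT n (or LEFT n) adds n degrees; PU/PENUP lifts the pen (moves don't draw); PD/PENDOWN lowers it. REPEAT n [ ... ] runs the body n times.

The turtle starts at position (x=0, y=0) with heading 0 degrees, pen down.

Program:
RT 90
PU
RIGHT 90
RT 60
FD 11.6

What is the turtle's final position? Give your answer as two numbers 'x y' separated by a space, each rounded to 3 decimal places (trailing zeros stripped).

Executing turtle program step by step:
Start: pos=(0,0), heading=0, pen down
RT 90: heading 0 -> 270
PU: pen up
RT 90: heading 270 -> 180
RT 60: heading 180 -> 120
FD 11.6: (0,0) -> (-5.8,10.046) [heading=120, move]
Final: pos=(-5.8,10.046), heading=120, 0 segment(s) drawn

Answer: -5.8 10.046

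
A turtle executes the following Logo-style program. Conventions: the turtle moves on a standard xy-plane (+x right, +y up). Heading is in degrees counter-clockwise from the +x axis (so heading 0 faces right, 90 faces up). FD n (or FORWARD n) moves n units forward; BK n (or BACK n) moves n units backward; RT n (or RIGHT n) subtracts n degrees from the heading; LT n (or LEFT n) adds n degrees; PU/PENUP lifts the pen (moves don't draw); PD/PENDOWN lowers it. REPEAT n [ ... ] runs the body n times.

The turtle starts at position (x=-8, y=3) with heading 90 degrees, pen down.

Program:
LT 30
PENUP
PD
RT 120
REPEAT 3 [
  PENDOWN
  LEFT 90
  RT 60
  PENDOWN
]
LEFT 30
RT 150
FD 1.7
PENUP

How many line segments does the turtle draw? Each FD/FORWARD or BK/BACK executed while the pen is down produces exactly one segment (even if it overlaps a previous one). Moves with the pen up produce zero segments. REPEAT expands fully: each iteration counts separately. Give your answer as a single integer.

Answer: 1

Derivation:
Executing turtle program step by step:
Start: pos=(-8,3), heading=90, pen down
LT 30: heading 90 -> 120
PU: pen up
PD: pen down
RT 120: heading 120 -> 0
REPEAT 3 [
  -- iteration 1/3 --
  PD: pen down
  LT 90: heading 0 -> 90
  RT 60: heading 90 -> 30
  PD: pen down
  -- iteration 2/3 --
  PD: pen down
  LT 90: heading 30 -> 120
  RT 60: heading 120 -> 60
  PD: pen down
  -- iteration 3/3 --
  PD: pen down
  LT 90: heading 60 -> 150
  RT 60: heading 150 -> 90
  PD: pen down
]
LT 30: heading 90 -> 120
RT 150: heading 120 -> 330
FD 1.7: (-8,3) -> (-6.528,2.15) [heading=330, draw]
PU: pen up
Final: pos=(-6.528,2.15), heading=330, 1 segment(s) drawn
Segments drawn: 1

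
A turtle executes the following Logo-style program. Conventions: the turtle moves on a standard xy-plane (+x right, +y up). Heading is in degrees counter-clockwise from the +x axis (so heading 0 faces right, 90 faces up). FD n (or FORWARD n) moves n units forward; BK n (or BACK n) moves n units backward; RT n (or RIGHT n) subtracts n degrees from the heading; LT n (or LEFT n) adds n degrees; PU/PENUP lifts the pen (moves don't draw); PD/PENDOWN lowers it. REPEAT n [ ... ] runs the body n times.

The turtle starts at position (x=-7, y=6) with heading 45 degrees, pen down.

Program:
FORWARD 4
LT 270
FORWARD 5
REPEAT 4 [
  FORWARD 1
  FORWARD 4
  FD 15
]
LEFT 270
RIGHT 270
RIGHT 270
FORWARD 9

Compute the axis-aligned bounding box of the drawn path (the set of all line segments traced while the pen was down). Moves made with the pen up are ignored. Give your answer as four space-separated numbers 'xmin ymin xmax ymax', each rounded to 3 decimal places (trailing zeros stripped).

Answer: -7 -51.276 62.296 8.828

Derivation:
Executing turtle program step by step:
Start: pos=(-7,6), heading=45, pen down
FD 4: (-7,6) -> (-4.172,8.828) [heading=45, draw]
LT 270: heading 45 -> 315
FD 5: (-4.172,8.828) -> (-0.636,5.293) [heading=315, draw]
REPEAT 4 [
  -- iteration 1/4 --
  FD 1: (-0.636,5.293) -> (0.071,4.586) [heading=315, draw]
  FD 4: (0.071,4.586) -> (2.899,1.757) [heading=315, draw]
  FD 15: (2.899,1.757) -> (13.506,-8.849) [heading=315, draw]
  -- iteration 2/4 --
  FD 1: (13.506,-8.849) -> (14.213,-9.556) [heading=315, draw]
  FD 4: (14.213,-9.556) -> (17.042,-12.385) [heading=315, draw]
  FD 15: (17.042,-12.385) -> (27.648,-22.991) [heading=315, draw]
  -- iteration 3/4 --
  FD 1: (27.648,-22.991) -> (28.355,-23.698) [heading=315, draw]
  FD 4: (28.355,-23.698) -> (31.184,-26.527) [heading=315, draw]
  FD 15: (31.184,-26.527) -> (41.79,-37.134) [heading=315, draw]
  -- iteration 4/4 --
  FD 1: (41.79,-37.134) -> (42.497,-37.841) [heading=315, draw]
  FD 4: (42.497,-37.841) -> (45.326,-40.669) [heading=315, draw]
  FD 15: (45.326,-40.669) -> (55.933,-51.276) [heading=315, draw]
]
LT 270: heading 315 -> 225
RT 270: heading 225 -> 315
RT 270: heading 315 -> 45
FD 9: (55.933,-51.276) -> (62.296,-44.912) [heading=45, draw]
Final: pos=(62.296,-44.912), heading=45, 15 segment(s) drawn

Segment endpoints: x in {-7, -4.172, -0.636, 0.071, 2.899, 13.506, 14.213, 17.042, 27.648, 28.355, 31.184, 41.79, 42.497, 45.326, 55.933, 62.296}, y in {-51.276, -44.912, -40.669, -37.841, -37.134, -26.527, -23.698, -22.991, -12.385, -9.556, -8.849, 1.757, 4.586, 5.293, 6, 8.828}
xmin=-7, ymin=-51.276, xmax=62.296, ymax=8.828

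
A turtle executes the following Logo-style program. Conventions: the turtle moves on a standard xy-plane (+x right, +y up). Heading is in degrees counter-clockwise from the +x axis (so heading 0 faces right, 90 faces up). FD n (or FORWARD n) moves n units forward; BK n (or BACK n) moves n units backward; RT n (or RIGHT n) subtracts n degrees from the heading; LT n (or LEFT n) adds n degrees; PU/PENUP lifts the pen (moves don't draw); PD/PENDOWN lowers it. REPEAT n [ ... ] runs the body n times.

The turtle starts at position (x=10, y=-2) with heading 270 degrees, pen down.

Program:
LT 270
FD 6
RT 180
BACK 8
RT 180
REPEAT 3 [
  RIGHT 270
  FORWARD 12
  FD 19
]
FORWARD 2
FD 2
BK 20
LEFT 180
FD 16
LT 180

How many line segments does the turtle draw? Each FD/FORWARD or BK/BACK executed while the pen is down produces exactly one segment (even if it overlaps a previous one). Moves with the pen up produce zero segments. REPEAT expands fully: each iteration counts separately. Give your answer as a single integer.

Executing turtle program step by step:
Start: pos=(10,-2), heading=270, pen down
LT 270: heading 270 -> 180
FD 6: (10,-2) -> (4,-2) [heading=180, draw]
RT 180: heading 180 -> 0
BK 8: (4,-2) -> (-4,-2) [heading=0, draw]
RT 180: heading 0 -> 180
REPEAT 3 [
  -- iteration 1/3 --
  RT 270: heading 180 -> 270
  FD 12: (-4,-2) -> (-4,-14) [heading=270, draw]
  FD 19: (-4,-14) -> (-4,-33) [heading=270, draw]
  -- iteration 2/3 --
  RT 270: heading 270 -> 0
  FD 12: (-4,-33) -> (8,-33) [heading=0, draw]
  FD 19: (8,-33) -> (27,-33) [heading=0, draw]
  -- iteration 3/3 --
  RT 270: heading 0 -> 90
  FD 12: (27,-33) -> (27,-21) [heading=90, draw]
  FD 19: (27,-21) -> (27,-2) [heading=90, draw]
]
FD 2: (27,-2) -> (27,0) [heading=90, draw]
FD 2: (27,0) -> (27,2) [heading=90, draw]
BK 20: (27,2) -> (27,-18) [heading=90, draw]
LT 180: heading 90 -> 270
FD 16: (27,-18) -> (27,-34) [heading=270, draw]
LT 180: heading 270 -> 90
Final: pos=(27,-34), heading=90, 12 segment(s) drawn
Segments drawn: 12

Answer: 12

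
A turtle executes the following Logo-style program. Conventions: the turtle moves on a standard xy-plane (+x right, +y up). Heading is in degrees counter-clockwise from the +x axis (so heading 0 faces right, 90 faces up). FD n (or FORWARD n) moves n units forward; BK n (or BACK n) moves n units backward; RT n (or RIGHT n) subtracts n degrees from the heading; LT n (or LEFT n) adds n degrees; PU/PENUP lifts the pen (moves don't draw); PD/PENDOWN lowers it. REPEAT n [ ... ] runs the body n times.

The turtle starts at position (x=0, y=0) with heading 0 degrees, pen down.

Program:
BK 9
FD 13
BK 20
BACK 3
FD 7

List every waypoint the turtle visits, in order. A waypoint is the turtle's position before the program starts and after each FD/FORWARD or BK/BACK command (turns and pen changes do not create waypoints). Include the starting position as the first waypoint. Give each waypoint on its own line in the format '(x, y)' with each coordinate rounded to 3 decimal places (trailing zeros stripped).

Answer: (0, 0)
(-9, 0)
(4, 0)
(-16, 0)
(-19, 0)
(-12, 0)

Derivation:
Executing turtle program step by step:
Start: pos=(0,0), heading=0, pen down
BK 9: (0,0) -> (-9,0) [heading=0, draw]
FD 13: (-9,0) -> (4,0) [heading=0, draw]
BK 20: (4,0) -> (-16,0) [heading=0, draw]
BK 3: (-16,0) -> (-19,0) [heading=0, draw]
FD 7: (-19,0) -> (-12,0) [heading=0, draw]
Final: pos=(-12,0), heading=0, 5 segment(s) drawn
Waypoints (6 total):
(0, 0)
(-9, 0)
(4, 0)
(-16, 0)
(-19, 0)
(-12, 0)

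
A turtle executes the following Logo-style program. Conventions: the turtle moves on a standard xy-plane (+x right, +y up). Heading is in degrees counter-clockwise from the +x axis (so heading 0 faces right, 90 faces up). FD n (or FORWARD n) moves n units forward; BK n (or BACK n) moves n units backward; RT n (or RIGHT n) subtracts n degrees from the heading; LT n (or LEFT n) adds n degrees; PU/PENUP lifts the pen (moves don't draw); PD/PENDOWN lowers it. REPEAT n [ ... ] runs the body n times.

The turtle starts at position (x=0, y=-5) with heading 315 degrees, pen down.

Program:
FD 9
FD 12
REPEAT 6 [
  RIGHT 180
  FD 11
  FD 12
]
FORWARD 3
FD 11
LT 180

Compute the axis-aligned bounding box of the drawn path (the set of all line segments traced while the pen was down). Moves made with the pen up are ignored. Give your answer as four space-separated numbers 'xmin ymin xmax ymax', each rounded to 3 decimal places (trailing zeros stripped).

Executing turtle program step by step:
Start: pos=(0,-5), heading=315, pen down
FD 9: (0,-5) -> (6.364,-11.364) [heading=315, draw]
FD 12: (6.364,-11.364) -> (14.849,-19.849) [heading=315, draw]
REPEAT 6 [
  -- iteration 1/6 --
  RT 180: heading 315 -> 135
  FD 11: (14.849,-19.849) -> (7.071,-12.071) [heading=135, draw]
  FD 12: (7.071,-12.071) -> (-1.414,-3.586) [heading=135, draw]
  -- iteration 2/6 --
  RT 180: heading 135 -> 315
  FD 11: (-1.414,-3.586) -> (6.364,-11.364) [heading=315, draw]
  FD 12: (6.364,-11.364) -> (14.849,-19.849) [heading=315, draw]
  -- iteration 3/6 --
  RT 180: heading 315 -> 135
  FD 11: (14.849,-19.849) -> (7.071,-12.071) [heading=135, draw]
  FD 12: (7.071,-12.071) -> (-1.414,-3.586) [heading=135, draw]
  -- iteration 4/6 --
  RT 180: heading 135 -> 315
  FD 11: (-1.414,-3.586) -> (6.364,-11.364) [heading=315, draw]
  FD 12: (6.364,-11.364) -> (14.849,-19.849) [heading=315, draw]
  -- iteration 5/6 --
  RT 180: heading 315 -> 135
  FD 11: (14.849,-19.849) -> (7.071,-12.071) [heading=135, draw]
  FD 12: (7.071,-12.071) -> (-1.414,-3.586) [heading=135, draw]
  -- iteration 6/6 --
  RT 180: heading 135 -> 315
  FD 11: (-1.414,-3.586) -> (6.364,-11.364) [heading=315, draw]
  FD 12: (6.364,-11.364) -> (14.849,-19.849) [heading=315, draw]
]
FD 3: (14.849,-19.849) -> (16.971,-21.971) [heading=315, draw]
FD 11: (16.971,-21.971) -> (24.749,-29.749) [heading=315, draw]
LT 180: heading 315 -> 135
Final: pos=(24.749,-29.749), heading=135, 16 segment(s) drawn

Segment endpoints: x in {-1.414, -1.414, -1.414, 0, 6.364, 6.364, 7.071, 7.071, 7.071, 14.849, 14.849, 14.849, 16.971, 24.749}, y in {-29.749, -21.971, -19.849, -19.849, -19.849, -19.849, -12.071, -12.071, -12.071, -11.364, -11.364, -11.364, -11.364, -5, -3.586, -3.586}
xmin=-1.414, ymin=-29.749, xmax=24.749, ymax=-3.586

Answer: -1.414 -29.749 24.749 -3.586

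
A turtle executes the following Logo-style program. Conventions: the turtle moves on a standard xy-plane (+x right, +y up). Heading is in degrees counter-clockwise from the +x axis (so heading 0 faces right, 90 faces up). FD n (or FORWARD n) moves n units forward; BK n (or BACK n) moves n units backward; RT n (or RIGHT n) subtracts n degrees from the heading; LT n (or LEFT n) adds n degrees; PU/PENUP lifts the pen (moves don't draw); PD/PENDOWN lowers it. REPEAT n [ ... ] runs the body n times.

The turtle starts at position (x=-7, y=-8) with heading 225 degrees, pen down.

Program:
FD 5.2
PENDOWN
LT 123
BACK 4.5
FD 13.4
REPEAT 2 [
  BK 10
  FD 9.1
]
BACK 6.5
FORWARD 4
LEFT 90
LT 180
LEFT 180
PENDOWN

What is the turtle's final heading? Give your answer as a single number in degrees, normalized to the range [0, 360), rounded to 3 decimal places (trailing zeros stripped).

Executing turtle program step by step:
Start: pos=(-7,-8), heading=225, pen down
FD 5.2: (-7,-8) -> (-10.677,-11.677) [heading=225, draw]
PD: pen down
LT 123: heading 225 -> 348
BK 4.5: (-10.677,-11.677) -> (-15.079,-10.741) [heading=348, draw]
FD 13.4: (-15.079,-10.741) -> (-1.971,-13.527) [heading=348, draw]
REPEAT 2 [
  -- iteration 1/2 --
  BK 10: (-1.971,-13.527) -> (-11.753,-11.448) [heading=348, draw]
  FD 9.1: (-11.753,-11.448) -> (-2.852,-13.34) [heading=348, draw]
  -- iteration 2/2 --
  BK 10: (-2.852,-13.34) -> (-12.633,-11.261) [heading=348, draw]
  FD 9.1: (-12.633,-11.261) -> (-3.732,-13.153) [heading=348, draw]
]
BK 6.5: (-3.732,-13.153) -> (-10.09,-11.802) [heading=348, draw]
FD 4: (-10.09,-11.802) -> (-6.177,-12.633) [heading=348, draw]
LT 90: heading 348 -> 78
LT 180: heading 78 -> 258
LT 180: heading 258 -> 78
PD: pen down
Final: pos=(-6.177,-12.633), heading=78, 9 segment(s) drawn

Answer: 78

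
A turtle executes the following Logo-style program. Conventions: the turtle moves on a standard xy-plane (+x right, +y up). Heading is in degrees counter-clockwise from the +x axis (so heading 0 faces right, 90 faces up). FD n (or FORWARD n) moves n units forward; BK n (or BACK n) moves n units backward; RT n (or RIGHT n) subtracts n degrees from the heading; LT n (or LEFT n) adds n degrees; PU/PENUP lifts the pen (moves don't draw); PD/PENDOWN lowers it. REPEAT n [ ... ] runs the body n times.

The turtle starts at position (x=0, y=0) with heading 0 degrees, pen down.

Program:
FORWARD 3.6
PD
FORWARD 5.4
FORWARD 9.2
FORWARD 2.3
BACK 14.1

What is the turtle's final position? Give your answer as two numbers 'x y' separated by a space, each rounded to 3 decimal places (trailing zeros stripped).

Executing turtle program step by step:
Start: pos=(0,0), heading=0, pen down
FD 3.6: (0,0) -> (3.6,0) [heading=0, draw]
PD: pen down
FD 5.4: (3.6,0) -> (9,0) [heading=0, draw]
FD 9.2: (9,0) -> (18.2,0) [heading=0, draw]
FD 2.3: (18.2,0) -> (20.5,0) [heading=0, draw]
BK 14.1: (20.5,0) -> (6.4,0) [heading=0, draw]
Final: pos=(6.4,0), heading=0, 5 segment(s) drawn

Answer: 6.4 0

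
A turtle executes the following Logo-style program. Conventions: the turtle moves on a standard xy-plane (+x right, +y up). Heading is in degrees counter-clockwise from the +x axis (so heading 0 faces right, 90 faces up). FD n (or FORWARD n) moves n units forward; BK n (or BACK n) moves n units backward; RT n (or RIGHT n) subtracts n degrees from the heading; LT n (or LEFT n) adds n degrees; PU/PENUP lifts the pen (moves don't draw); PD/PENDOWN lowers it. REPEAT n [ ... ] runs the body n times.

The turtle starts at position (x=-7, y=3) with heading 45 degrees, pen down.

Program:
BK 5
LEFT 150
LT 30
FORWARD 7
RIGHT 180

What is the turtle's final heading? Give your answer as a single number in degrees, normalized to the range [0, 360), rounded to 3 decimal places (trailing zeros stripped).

Answer: 45

Derivation:
Executing turtle program step by step:
Start: pos=(-7,3), heading=45, pen down
BK 5: (-7,3) -> (-10.536,-0.536) [heading=45, draw]
LT 150: heading 45 -> 195
LT 30: heading 195 -> 225
FD 7: (-10.536,-0.536) -> (-15.485,-5.485) [heading=225, draw]
RT 180: heading 225 -> 45
Final: pos=(-15.485,-5.485), heading=45, 2 segment(s) drawn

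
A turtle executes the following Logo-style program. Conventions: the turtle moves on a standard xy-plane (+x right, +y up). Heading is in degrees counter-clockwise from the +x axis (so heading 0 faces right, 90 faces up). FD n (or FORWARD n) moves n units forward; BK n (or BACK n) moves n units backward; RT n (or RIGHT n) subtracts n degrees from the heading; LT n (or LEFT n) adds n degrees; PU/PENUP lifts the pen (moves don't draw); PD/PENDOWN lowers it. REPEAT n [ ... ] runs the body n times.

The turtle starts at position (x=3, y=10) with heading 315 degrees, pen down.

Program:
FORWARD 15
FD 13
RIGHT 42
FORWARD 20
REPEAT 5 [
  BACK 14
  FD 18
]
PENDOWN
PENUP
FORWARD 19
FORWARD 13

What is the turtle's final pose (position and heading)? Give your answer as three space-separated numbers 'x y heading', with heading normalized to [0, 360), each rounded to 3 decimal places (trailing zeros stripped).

Executing turtle program step by step:
Start: pos=(3,10), heading=315, pen down
FD 15: (3,10) -> (13.607,-0.607) [heading=315, draw]
FD 13: (13.607,-0.607) -> (22.799,-9.799) [heading=315, draw]
RT 42: heading 315 -> 273
FD 20: (22.799,-9.799) -> (23.846,-29.772) [heading=273, draw]
REPEAT 5 [
  -- iteration 1/5 --
  BK 14: (23.846,-29.772) -> (23.113,-15.791) [heading=273, draw]
  FD 18: (23.113,-15.791) -> (24.055,-33.766) [heading=273, draw]
  -- iteration 2/5 --
  BK 14: (24.055,-33.766) -> (23.322,-19.785) [heading=273, draw]
  FD 18: (23.322,-19.785) -> (24.264,-37.761) [heading=273, draw]
  -- iteration 3/5 --
  BK 14: (24.264,-37.761) -> (23.532,-23.78) [heading=273, draw]
  FD 18: (23.532,-23.78) -> (24.474,-41.755) [heading=273, draw]
  -- iteration 4/5 --
  BK 14: (24.474,-41.755) -> (23.741,-27.774) [heading=273, draw]
  FD 18: (23.741,-27.774) -> (24.683,-45.75) [heading=273, draw]
  -- iteration 5/5 --
  BK 14: (24.683,-45.75) -> (23.95,-31.769) [heading=273, draw]
  FD 18: (23.95,-31.769) -> (24.892,-49.744) [heading=273, draw]
]
PD: pen down
PU: pen up
FD 19: (24.892,-49.744) -> (25.887,-68.718) [heading=273, move]
FD 13: (25.887,-68.718) -> (26.567,-81.7) [heading=273, move]
Final: pos=(26.567,-81.7), heading=273, 13 segment(s) drawn

Answer: 26.567 -81.7 273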